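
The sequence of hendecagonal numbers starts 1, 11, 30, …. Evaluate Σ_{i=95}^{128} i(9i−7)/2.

Σ i(9i−7)/2 = (9Σi² − 7Σi) / 2 over i = 95..128.
Σi = 8256 − 4465 = 3791 and Σi² = 707264 − 281295 = 425969.
(9·425969 − 7·3791) / 2 = 3807184/2 = 1903592.

1903592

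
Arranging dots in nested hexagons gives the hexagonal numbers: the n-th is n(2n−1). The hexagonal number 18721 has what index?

Set n(2n−1) = 18721, giving 2n² − n − 18721 = 0.
The discriminant is 1 + 8·18721 = 149769, and √149769 = 387.
So n = (1 + 387) / 4 = 388/4 = 97.
Check: 97·(2·97 − 1) = 18721. ✓

97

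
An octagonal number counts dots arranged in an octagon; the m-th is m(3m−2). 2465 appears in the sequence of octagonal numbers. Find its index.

29

Set n(3n−2) = 2465, giving 3n² − 2n − 2465 = 0.
So n = (2 + 172) / 6 = 174/6 = 29.
Check: 29·(3·29 − 2) = 2465. ✓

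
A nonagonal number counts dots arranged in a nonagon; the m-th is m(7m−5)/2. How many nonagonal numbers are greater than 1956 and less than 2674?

The n-th nonagonal number is n(7n−5)/2.
Smallest index with value > 1956: n = 25 (giving 2125).
Largest index with value < 2674: n = 27 (giving 2484).
Indices 25 through 27: 3 terms.

3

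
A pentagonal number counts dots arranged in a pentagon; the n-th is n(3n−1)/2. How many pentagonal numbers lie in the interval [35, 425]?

13

The n-th pentagonal number is n(3n−1)/2.
Smallest index with value ≥ 35: n = 5 (giving 35).
Largest index with value ≤ 425: n = 17 (giving 425).
Indices 5 through 17: 13 terms.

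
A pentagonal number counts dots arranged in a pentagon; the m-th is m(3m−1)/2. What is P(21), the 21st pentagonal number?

651

The 21st pentagonal number is n(3n−1)/2 with n = 21.
21·(3·21 − 1)/2 = 21·62/2 = 21·31 = 651.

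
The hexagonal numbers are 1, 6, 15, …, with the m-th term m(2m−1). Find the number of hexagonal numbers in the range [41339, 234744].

198

The n-th hexagonal number is n(2n−1).
Smallest index with value ≥ 41339: n = 145 (giving 41905).
Largest index with value ≤ 234744: n = 342 (giving 233586).
Indices 145 through 342: 198 terms.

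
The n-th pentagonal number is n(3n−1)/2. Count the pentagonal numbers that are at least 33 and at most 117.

The n-th pentagonal number is n(3n−1)/2.
Smallest index with value ≥ 33: n = 5 (giving 35).
Largest index with value ≤ 117: n = 9 (giving 117).
Indices 5 through 9: 5 terms.

5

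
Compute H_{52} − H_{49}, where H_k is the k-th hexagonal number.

52·(2·52 − 1) = 5356 and 49·(2·49 − 1) = 4753.
Difference: 5356 − 4753 = 603.

603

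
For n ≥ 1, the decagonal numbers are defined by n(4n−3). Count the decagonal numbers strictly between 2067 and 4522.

10

The n-th decagonal number is n(4n−3).
Smallest index with value > 2067: n = 24 (giving 2232).
Largest index with value < 4522: n = 33 (giving 4257).
Indices 24 through 33: 10 terms.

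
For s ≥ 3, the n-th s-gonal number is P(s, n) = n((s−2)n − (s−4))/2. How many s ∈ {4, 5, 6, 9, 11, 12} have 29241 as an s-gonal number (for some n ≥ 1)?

2

s = 4: P(4, 171) = 29241. ✓
s = 5: P(5, 139) = 28912 and P(5, 140) = 29330; 29241 is not s-gonal.
s = 6: P(6, 121) = 29161 and P(6, 122) = 29646; 29241 is not s-gonal.
s = 9: P(9, 91) = 28756 and P(9, 92) = 29394; 29241 is not s-gonal.
s = 11: P(11, 81) = 29241. ✓
s = 12: P(12, 76) = 28576 and P(12, 77) = 29337; 29241 is not s-gonal.
Hits: s ∈ {4, 11} → 2.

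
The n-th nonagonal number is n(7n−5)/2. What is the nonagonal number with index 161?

The 161st nonagonal number is n(7n−5)/2 with n = 161.
161·(7·161 − 5)/2 = 161·1122/2 = 161·561 = 90321.

90321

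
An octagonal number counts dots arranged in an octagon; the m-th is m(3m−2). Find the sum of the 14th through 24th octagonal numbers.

Σ i(3i−2) = 3Σi² − 2Σi over i = 14..24.
Σi = 300 − 91 = 209 and Σi² = 4900 − 819 = 4081.
3·4081 − 2·209 = 11825.

11825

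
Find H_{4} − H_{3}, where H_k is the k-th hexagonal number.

13

Consecutive hexagonal numbers differ by 4n − 3: here 4·4 − 3 = 13.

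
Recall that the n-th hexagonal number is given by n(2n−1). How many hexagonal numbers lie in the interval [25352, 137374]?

150

The n-th hexagonal number is n(2n−1).
Smallest index with value ≥ 25352: n = 113 (giving 25425).
Largest index with value ≤ 137374: n = 262 (giving 137026).
Indices 113 through 262: 150 terms.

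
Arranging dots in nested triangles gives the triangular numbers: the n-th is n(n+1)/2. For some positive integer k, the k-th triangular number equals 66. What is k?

Set n(n+1)/2 = 66, giving n² + n − 132 = 0.
So n = (-1 + 23) / 2 = 22/2 = 11.

11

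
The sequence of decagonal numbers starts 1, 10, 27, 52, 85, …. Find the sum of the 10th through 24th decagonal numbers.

17695

Σ i(4i−3) = 4Σi² − 3Σi over i = 10..24.
Σi = 300 − 45 = 255 and Σi² = 4900 − 285 = 4615.
4·4615 − 3·255 = 17695.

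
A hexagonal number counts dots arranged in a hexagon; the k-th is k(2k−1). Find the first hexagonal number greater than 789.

861

Solve n(2n−1) > 789 for integer n.
The largest n with value ≤ 789 is 20 (since 780 ≤ 789 < 861), so the first above is n = 21, value 861.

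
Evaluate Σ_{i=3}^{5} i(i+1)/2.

Σ i(i+1)/2 = (Σi² + Σi) / 2 over i = 3..5.
Σi = 15 − 3 = 12 and Σi² = 55 − 5 = 50.
(1·50 + 1·12) / 2 = 62/2 = 31.

31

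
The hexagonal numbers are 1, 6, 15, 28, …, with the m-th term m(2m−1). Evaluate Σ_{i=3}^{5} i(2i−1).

88

Σ i(2i−1) = 2Σi² − Σi over i = 3..5.
Σi = 15 − 3 = 12 and Σi² = 55 − 5 = 50.
2·50 − 1·12 = 88.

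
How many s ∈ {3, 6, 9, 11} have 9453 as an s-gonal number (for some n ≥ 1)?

2

s = 3: P(3, 137) = 9453. ✓
s = 6: P(6, 69) = 9453. ✓
s = 9: P(9, 52) = 9334 and P(9, 53) = 9699; 9453 is not s-gonal.
s = 11: P(11, 46) = 9361 and P(11, 47) = 9776; 9453 is not s-gonal.
Hits: s ∈ {3, 6} → 2.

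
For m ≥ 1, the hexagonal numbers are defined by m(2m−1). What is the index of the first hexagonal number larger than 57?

Solve n(2n−1) > 57 for integer n.
The largest n with value ≤ 57 is 5 (since 45 ≤ 57 < 66), so the first above is n = 6, value 66.

6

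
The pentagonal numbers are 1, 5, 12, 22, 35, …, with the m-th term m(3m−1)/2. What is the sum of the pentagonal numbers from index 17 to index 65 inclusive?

137249

Σ i(3i−1)/2 = (3Σi² − Σi) / 2 over i = 17..65.
Σi = 2145 − 136 = 2009 and Σi² = 93665 − 1496 = 92169.
(3·92169 − 1·2009) / 2 = 274498/2 = 137249.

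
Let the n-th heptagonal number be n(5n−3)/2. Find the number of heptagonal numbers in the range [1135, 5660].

26

The n-th heptagonal number is n(5n−3)/2.
Smallest index with value ≥ 1135: n = 22 (giving 1177).
Largest index with value ≤ 5660: n = 47 (giving 5452).
Indices 22 through 47: 26 terms.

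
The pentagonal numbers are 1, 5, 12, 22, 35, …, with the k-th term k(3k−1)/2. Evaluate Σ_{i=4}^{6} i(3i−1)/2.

Σ i(3i−1)/2 = (3Σi² − Σi) / 2 over i = 4..6.
Σi = 21 − 6 = 15 and Σi² = 91 − 14 = 77.
(3·77 − 1·15) / 2 = 216/2 = 108.

108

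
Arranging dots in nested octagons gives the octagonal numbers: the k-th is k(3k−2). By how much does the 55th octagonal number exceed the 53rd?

644

55·(3·55 − 2) = 8965 and 53·(3·53 − 2) = 8321.
Difference: 8965 − 8321 = 644.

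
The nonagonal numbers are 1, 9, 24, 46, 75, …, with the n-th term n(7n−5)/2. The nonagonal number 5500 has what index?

40

Set n(7n−5)/2 = 5500, giving 7n² − 5n − 11000 = 0.
So n = (5 + 555) / 14 = 560/14 = 40.
Check: 40·(7·40 − 5)/2 = 5500. ✓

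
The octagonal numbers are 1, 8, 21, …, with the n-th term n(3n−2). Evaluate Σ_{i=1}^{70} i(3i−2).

Σ i(3i−2) = 3Σi² − 2Σi over i = 1..70.
Σi = 2485 and Σi² = 116795.
3·116795 − 2·2485 = 345415.

345415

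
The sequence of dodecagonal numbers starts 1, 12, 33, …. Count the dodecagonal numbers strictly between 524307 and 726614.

57

The n-th dodecagonal number is n(5n−4).
Smallest index with value > 524307: n = 325 (giving 526825).
Largest index with value < 726614: n = 381 (giving 724281).
Indices 325 through 381: 57 terms.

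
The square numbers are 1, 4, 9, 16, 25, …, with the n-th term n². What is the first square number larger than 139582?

139876

Solve n² > 139582 for integer n.
The largest n with value ≤ 139582 is 373 (since 139129 ≤ 139582 < 139876), so the first above is n = 374, value 139876.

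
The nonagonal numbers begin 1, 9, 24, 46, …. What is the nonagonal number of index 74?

18981

74·(7·74 − 5)/2 = 74·513/2 = 18981.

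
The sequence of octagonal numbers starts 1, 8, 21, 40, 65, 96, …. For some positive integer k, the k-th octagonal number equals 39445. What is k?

Set n(3n−2) = 39445, giving 3n² − 2n − 39445 = 0.
The discriminant is 4 + 12·39445 = 473344, and √473344 = 688.
So n = (2 + 688) / 6 = 690/6 = 115.

115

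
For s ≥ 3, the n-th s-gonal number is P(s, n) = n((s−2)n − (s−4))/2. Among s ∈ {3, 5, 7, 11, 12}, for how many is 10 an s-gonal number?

s = 3: P(3, 4) = 10. ✓
s = 5: P(5, 2) = 5 and P(5, 3) = 12; 10 is not s-gonal.
s = 7: P(7, 2) = 7 and P(7, 3) = 18; 10 is not s-gonal.
s = 11: P(11, 1) = 1 and P(11, 2) = 11; 10 is not s-gonal.
s = 12: P(12, 1) = 1 and P(12, 2) = 12; 10 is not s-gonal.
Hits: s ∈ {3} → 1.

1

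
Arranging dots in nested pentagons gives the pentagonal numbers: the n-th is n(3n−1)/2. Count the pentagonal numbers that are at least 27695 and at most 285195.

The n-th pentagonal number is n(3n−1)/2.
Smallest index with value ≥ 27695: n = 137 (giving 28085).
Largest index with value ≤ 285195: n = 436 (giving 284926).
Indices 137 through 436: 300 terms.

300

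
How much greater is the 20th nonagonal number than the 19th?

134

Consecutive nonagonal numbers differ by 7n − 6: here 7·20 − 6 = 134.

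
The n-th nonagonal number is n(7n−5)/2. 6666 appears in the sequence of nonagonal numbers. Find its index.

Set n(7n−5)/2 = 6666, giving 7n² − 5n − 13332 = 0.
So n = (5 + 611) / 14 = 616/14 = 44.
Check: 44·(7·44 − 5)/2 = 6666. ✓

44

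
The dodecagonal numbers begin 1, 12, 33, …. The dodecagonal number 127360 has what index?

Set n(5n−4) = 127360, giving 5n² − 4n − 127360 = 0.
So n = (4 + 1596) / 10 = 1600/10 = 160.

160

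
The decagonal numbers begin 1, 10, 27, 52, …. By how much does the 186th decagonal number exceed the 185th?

1481

Consecutive decagonal numbers differ by 8n − 7: here 8·186 − 7 = 1481.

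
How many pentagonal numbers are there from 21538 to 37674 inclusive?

39

The n-th pentagonal number is n(3n−1)/2.
Smallest index with value ≥ 21538: n = 120 (giving 21540).
Largest index with value ≤ 37674: n = 158 (giving 37367).
Indices 120 through 158: 39 terms.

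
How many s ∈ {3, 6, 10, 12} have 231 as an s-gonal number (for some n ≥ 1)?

s = 3: P(3, 21) = 231. ✓
s = 6: P(6, 11) = 231. ✓
s = 10: P(10, 7) = 175 and P(10, 8) = 232; 231 is not s-gonal.
s = 12: P(12, 7) = 217 and P(12, 8) = 288; 231 is not s-gonal.
Hits: s ∈ {3, 6} → 2.

2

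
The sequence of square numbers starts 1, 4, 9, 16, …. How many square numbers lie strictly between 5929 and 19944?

64

The n-th square number is n².
Smallest index with value > 5929: n = 78 (giving 6084).
Largest index with value < 19944: n = 141 (giving 19881).
Indices 78 through 141: 64 terms.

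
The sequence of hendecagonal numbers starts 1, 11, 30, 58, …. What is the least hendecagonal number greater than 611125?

Solve n(9n−7)/2 > 611125 for integer n.
The largest n with value ≤ 611125 is 368 (since 608120 ≤ 611125 < 611433), so the first above is n = 369, value 611433.

611433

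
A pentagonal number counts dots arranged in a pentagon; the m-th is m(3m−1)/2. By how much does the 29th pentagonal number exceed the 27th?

167

29·(3·29 − 1)/2 = 1247 and 27·(3·27 − 1)/2 = 1080.
Difference: 1247 − 1080 = 167.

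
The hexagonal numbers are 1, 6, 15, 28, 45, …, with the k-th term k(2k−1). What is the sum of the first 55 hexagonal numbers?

112420

Σ i(2i−1) = 2Σi² − Σi over i = 1..55.
Σi = 1540 and Σi² = 56980.
2·56980 − 1·1540 = 112420.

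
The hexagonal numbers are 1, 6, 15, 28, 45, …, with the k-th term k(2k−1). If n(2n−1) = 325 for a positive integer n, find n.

Set n(2n−1) = 325, giving 2n² − n − 325 = 0.
The discriminant is 1 + 8·325 = 2601, and √2601 = 51.
So n = (1 + 51) / 4 = 52/4 = 13.
Check: 13·(2·13 − 1) = 325. ✓

13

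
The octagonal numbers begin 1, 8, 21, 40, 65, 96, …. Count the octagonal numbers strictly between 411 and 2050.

The n-th octagonal number is n(3n−2).
Smallest index with value > 411: n = 13 (giving 481).
Largest index with value < 2050: n = 26 (giving 1976).
Indices 13 through 26: 14 terms.

14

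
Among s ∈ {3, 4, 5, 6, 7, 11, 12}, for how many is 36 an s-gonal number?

2

s = 3: P(3, 8) = 36. ✓
s = 4: P(4, 6) = 36. ✓
s = 5: P(5, 5) = 35 and P(5, 6) = 51; 36 is not s-gonal.
s = 6: P(6, 4) = 28 and P(6, 5) = 45; 36 is not s-gonal.
s = 7: P(7, 4) = 34 and P(7, 5) = 55; 36 is not s-gonal.
s = 11: P(11, 3) = 30 and P(11, 4) = 58; 36 is not s-gonal.
s = 12: P(12, 3) = 33 and P(12, 4) = 64; 36 is not s-gonal.
Hits: s ∈ {3, 4} → 2.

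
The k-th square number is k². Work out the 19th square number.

The 19th square number is n² with n = 19.
19² = 361.

361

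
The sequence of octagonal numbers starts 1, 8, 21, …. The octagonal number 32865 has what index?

Set n(3n−2) = 32865, giving 3n² − 2n − 32865 = 0.
The discriminant is 4 + 12·32865 = 394384, and √394384 = 628.
So n = (2 + 628) / 6 = 630/6 = 105.

105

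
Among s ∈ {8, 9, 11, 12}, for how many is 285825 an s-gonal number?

s = 8: P(8, 309) = 285825. ✓
s = 9: P(9, 286) = 285571 and P(9, 287) = 287574; 285825 is not s-gonal.
s = 11: P(11, 252) = 284886 and P(11, 253) = 287155; 285825 is not s-gonal.
s = 12: P(12, 239) = 284649 and P(12, 240) = 287040; 285825 is not s-gonal.
Hits: s ∈ {8} → 1.

1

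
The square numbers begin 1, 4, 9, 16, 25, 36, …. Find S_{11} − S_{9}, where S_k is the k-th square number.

11² = 121 and 9² = 81.
Difference: 121 − 81 = 40.

40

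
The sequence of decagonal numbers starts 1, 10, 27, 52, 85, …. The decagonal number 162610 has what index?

202

Set n(4n−3) = 162610, giving 4n² − 3n − 162610 = 0.
So n = (3 + 1613) / 8 = 1616/8 = 202.
Check: 202·(4·202 − 3) = 162610. ✓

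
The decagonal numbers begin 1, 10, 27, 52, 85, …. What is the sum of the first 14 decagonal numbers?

Σ i(4i−3) = 4Σi² − 3Σi over i = 1..14.
Σi = 105 and Σi² = 1015.
4·1015 − 3·105 = 3745.

3745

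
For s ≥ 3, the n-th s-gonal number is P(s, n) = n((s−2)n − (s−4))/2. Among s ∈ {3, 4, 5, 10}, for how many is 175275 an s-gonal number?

s = 3: P(3, 591) = 174936 and P(3, 592) = 175528; 175275 is not s-gonal.
s = 4: P(4, 418) = 174724 and P(4, 419) = 175561; 175275 is not s-gonal.
s = 5: P(5, 342) = 175275. ✓
s = 10: P(10, 209) = 174097 and P(10, 210) = 175770; 175275 is not s-gonal.
Hits: s ∈ {5} → 1.

1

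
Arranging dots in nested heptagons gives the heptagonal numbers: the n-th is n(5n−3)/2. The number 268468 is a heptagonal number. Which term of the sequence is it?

Set n(5n−3)/2 = 268468, giving 5n² − 3n − 536936 = 0.
The discriminant is 9 + 40·268468 = 10738729, and √10738729 = 3277.
So n = (3 + 3277) / 10 = 3280/10 = 328.

328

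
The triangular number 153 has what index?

17

Set n(n+1)/2 = 153, giving n² + n − 306 = 0.
The discriminant is 1 + 8·153 = 1225, and √1225 = 35.
So n = (-1 + 35) / 2 = 34/2 = 17.
Check: 17·18/2 = 153. ✓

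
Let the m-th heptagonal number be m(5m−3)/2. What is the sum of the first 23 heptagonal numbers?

Σ i(5i−3)/2 = (5Σi² − 3Σi) / 2 over i = 1..23.
Σi = 276 and Σi² = 4324.
(5·4324 − 3·276) / 2 = 20792/2 = 10396.

10396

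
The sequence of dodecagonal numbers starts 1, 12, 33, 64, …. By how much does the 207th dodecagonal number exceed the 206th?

2061

Consecutive dodecagonal numbers differ by 10n − 9: here 10·207 − 9 = 2061.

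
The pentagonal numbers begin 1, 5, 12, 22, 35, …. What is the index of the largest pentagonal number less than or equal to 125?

9

Solve n(3n−1)/2 ≤ 125 for integer n.
n = 9 gives 117 ≤ 125, while n = 10 gives 145 > 125; so the answer is index 9.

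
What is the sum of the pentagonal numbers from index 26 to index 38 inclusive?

Σ i(3i−1)/2 = (3Σi² − Σi) / 2 over i = 26..38.
Σi = 741 − 325 = 416 and Σi² = 19019 − 5525 = 13494.
(3·13494 − 1·416) / 2 = 40066/2 = 20033.

20033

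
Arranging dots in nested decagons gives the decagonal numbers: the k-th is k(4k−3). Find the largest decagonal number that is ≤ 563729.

Solve n(4n−3) ≤ 563729 for integer n.
n = 375 gives 561375 ≤ 563729, while n = 376 gives 564376 > 563729; so the answer is 561375.

561375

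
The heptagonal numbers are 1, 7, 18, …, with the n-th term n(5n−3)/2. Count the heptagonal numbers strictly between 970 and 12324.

50

The n-th heptagonal number is n(5n−3)/2.
Smallest index with value > 970: n = 21 (giving 1071).
Largest index with value < 12324: n = 70 (giving 12145).
Indices 21 through 70: 50 terms.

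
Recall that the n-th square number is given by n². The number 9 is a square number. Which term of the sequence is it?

We need n² = 9, so n = √9 = 3.

3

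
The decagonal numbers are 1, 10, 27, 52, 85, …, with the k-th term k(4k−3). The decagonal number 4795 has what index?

Set n(4n−3) = 4795, giving 4n² − 3n − 4795 = 0.
So n = (3 + 277) / 8 = 280/8 = 35.

35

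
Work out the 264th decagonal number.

277992

The 264th decagonal number is n(4n−3) with n = 264.
264·(4·264 − 3) = 264·1053 = 277992.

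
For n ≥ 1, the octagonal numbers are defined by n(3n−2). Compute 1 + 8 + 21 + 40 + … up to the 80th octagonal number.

Σ i(3i−2) = 3Σi² − 2Σi over i = 1..80.
Σi = 3240 and Σi² = 173880.
3·173880 − 2·3240 = 515160.

515160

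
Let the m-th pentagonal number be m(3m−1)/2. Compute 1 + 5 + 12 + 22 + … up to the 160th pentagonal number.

2060800

Σ i(3i−1)/2 = (3Σi² − Σi) / 2 over i = 1..160.
Σi = 12880 and Σi² = 1378160.
(3·1378160 − 1·12880) / 2 = 4121600/2 = 2060800.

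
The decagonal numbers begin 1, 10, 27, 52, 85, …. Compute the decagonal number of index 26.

26·(4·26 − 3) = 26·101 = 2626.

2626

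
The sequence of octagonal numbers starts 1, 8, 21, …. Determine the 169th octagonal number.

85345

The 169th octagonal number is n(3n−2) with n = 169.
169·(3·169 − 2) = 169·505 = 85345.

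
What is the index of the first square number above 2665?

52

Solve n² > 2665 for integer n.
The largest n with value ≤ 2665 is 51 (since 2601 ≤ 2665 < 2704), so the first above is n = 52, value 2704.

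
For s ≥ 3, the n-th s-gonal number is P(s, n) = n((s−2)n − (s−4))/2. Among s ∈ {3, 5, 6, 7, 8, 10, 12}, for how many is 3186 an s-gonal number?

s = 3: P(3, 79) = 3160 and P(3, 80) = 3240; 3186 is not s-gonal.
s = 5: P(5, 46) = 3151 and P(5, 47) = 3290; 3186 is not s-gonal.
s = 6: P(6, 40) = 3160 and P(6, 41) = 3321; 3186 is not s-gonal.
s = 7: P(7, 36) = 3186. ✓
s = 8: P(8, 32) = 3008 and P(8, 33) = 3201; 3186 is not s-gonal.
s = 10: P(10, 28) = 3052 and P(10, 29) = 3277; 3186 is not s-gonal.
s = 12: P(12, 25) = 3025 and P(12, 26) = 3276; 3186 is not s-gonal.
Hits: s ∈ {7} → 1.

1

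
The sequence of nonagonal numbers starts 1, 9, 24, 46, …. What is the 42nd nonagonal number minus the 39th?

843

42·(7·42 − 5)/2 = 6069 and 39·(7·39 − 5)/2 = 5226.
Difference: 6069 − 5226 = 843.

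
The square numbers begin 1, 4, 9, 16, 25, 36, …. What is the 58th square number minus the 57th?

n² − (n−1)² = 2n − 1, so 58² − 57² = 2·58 − 1 = 115.

115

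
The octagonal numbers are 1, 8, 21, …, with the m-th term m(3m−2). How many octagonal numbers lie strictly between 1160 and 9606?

The n-th octagonal number is n(3n−2).
Smallest index with value > 1160: n = 21 (giving 1281).
Largest index with value < 9606: n = 56 (giving 9296).
Indices 21 through 56: 36 terms.

36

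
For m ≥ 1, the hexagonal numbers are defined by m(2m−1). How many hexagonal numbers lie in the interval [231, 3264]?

The n-th hexagonal number is n(2n−1).
Smallest index with value ≥ 231: n = 11 (giving 231).
Largest index with value ≤ 3264: n = 40 (giving 3160).
Indices 11 through 40: 30 terms.

30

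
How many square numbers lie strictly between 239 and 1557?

The n-th square number is n².
Smallest index with value > 239: n = 16 (giving 256).
Largest index with value < 1557: n = 39 (giving 1521).
Indices 16 through 39: 24 terms.

24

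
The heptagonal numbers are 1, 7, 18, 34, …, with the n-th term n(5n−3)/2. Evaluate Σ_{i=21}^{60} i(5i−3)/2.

Σ i(5i−3)/2 = (5Σi² − 3Σi) / 2 over i = 21..60.
Σi = 1830 − 210 = 1620 and Σi² = 73810 − 2870 = 70940.
(5·70940 − 3·1620) / 2 = 349840/2 = 174920.

174920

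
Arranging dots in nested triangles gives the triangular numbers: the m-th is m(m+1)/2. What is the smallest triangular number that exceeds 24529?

24531

Solve n(n+1)/2 > 24529 for integer n.
The largest n with value ≤ 24529 is 220 (since 24310 ≤ 24529 < 24531), so the first above is n = 221, value 24531.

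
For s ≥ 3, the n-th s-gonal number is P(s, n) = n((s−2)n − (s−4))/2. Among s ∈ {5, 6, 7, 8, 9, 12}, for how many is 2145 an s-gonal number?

s = 5: P(5, 37) = 2035 and P(5, 38) = 2147; 2145 is not s-gonal.
s = 6: P(6, 33) = 2145. ✓
s = 7: P(7, 29) = 2059 and P(7, 30) = 2205; 2145 is not s-gonal.
s = 8: P(8, 27) = 2133 and P(8, 28) = 2296; 2145 is not s-gonal.
s = 9: P(9, 25) = 2125 and P(9, 26) = 2301; 2145 is not s-gonal.
s = 12: P(12, 21) = 2121 and P(12, 22) = 2332; 2145 is not s-gonal.
Hits: s ∈ {6} → 1.

1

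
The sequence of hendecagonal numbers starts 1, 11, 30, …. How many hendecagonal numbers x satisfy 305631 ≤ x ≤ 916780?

191

The n-th hendecagonal number is n(9n−7)/2.
Smallest index with value ≥ 305631: n = 261 (giving 305631).
Largest index with value ≤ 916780: n = 451 (giving 913726).
Indices 261 through 451: 191 terms.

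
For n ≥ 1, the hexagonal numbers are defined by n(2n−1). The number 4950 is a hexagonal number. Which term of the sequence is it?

50

Set n(2n−1) = 4950, giving 2n² − n − 4950 = 0.
The discriminant is 1 + 8·4950 = 39601, and √39601 = 199.
So n = (1 + 199) / 4 = 200/4 = 50.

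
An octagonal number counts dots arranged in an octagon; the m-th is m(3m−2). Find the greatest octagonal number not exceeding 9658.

Solve n(3n−2) ≤ 9658 for integer n.
n = 57 gives 9633 ≤ 9658, while n = 58 gives 9976 > 9658; so the answer is 9633.

9633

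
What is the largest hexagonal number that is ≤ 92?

91

Solve n(2n−1) ≤ 92 for integer n.
n = 7 gives 91 ≤ 92, while n = 8 gives 120 > 92; so the answer is 91.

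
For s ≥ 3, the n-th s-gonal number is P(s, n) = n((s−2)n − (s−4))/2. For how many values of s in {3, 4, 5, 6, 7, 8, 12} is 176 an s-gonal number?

s = 3: P(3, 18) = 171 and P(3, 19) = 190; 176 is not s-gonal.
s = 4: P(4, 13) = 169 and P(4, 14) = 196; 176 is not s-gonal.
s = 5: P(5, 11) = 176. ✓
s = 6: P(6, 9) = 153 and P(6, 10) = 190; 176 is not s-gonal.
s = 7: P(7, 8) = 148 and P(7, 9) = 189; 176 is not s-gonal.
s = 8: P(8, 8) = 176. ✓
s = 12: P(12, 6) = 156 and P(12, 7) = 217; 176 is not s-gonal.
Hits: s ∈ {5, 8} → 2.

2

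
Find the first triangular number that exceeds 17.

21

Solve n(n+1)/2 > 17 for integer n.
The largest n with value ≤ 17 is 5 (since 15 ≤ 17 < 21), so the first above is n = 6, value 21.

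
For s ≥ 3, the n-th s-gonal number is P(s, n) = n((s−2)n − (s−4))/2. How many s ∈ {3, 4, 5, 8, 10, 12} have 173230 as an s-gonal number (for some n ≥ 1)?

1

s = 3: P(3, 588) = 173166 and P(3, 589) = 173755; 173230 is not s-gonal.
s = 4: P(4, 416) = 173056 and P(4, 417) = 173889; 173230 is not s-gonal.
s = 5: P(5, 340) = 173230. ✓
s = 8: P(8, 240) = 172320 and P(8, 241) = 173761; 173230 is not s-gonal.
s = 10: P(10, 208) = 172432 and P(10, 209) = 174097; 173230 is not s-gonal.
s = 12: P(12, 186) = 172236 and P(12, 187) = 174097; 173230 is not s-gonal.
Hits: s ∈ {5} → 1.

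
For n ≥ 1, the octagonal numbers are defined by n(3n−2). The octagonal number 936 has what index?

Set n(3n−2) = 936, giving 3n² − 2n − 936 = 0.
The discriminant is 4 + 12·936 = 11236, and √11236 = 106.
So n = (2 + 106) / 6 = 108/6 = 18.
Check: 18·(3·18 − 2) = 936. ✓

18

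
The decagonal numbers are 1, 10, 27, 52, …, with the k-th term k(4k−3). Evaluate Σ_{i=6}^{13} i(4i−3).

Σ i(4i−3) = 4Σi² − 3Σi over i = 6..13.
Σi = 91 − 15 = 76 and Σi² = 819 − 55 = 764.
4·764 − 3·76 = 2828.

2828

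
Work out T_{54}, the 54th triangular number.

1485

The 54th triangular number is n(n+1)/2 with n = 54.
54·55/2 = 2970/2 = 1485.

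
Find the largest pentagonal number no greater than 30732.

Solve n(3n−1)/2 ≤ 30732 for integer n.
n = 143 gives 30602 ≤ 30732, while n = 144 gives 31032 > 30732; so the answer is 30602.

30602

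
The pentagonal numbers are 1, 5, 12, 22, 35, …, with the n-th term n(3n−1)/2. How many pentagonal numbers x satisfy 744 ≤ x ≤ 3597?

The n-th pentagonal number is n(3n−1)/2.
Smallest index with value ≥ 744: n = 23 (giving 782).
Largest index with value ≤ 3597: n = 49 (giving 3577).
Indices 23 through 49: 27 terms.

27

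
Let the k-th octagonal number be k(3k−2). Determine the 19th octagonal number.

1045

The 19th octagonal number is n(3n−2) with n = 19.
19·(3·19 − 2) = 19·55 = 1045.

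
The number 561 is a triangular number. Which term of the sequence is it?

33

Set n(n+1)/2 = 561, giving n² + n − 1122 = 0.
So n = (-1 + 67) / 2 = 66/2 = 33.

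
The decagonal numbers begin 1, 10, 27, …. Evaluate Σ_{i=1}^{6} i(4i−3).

301

Σ i(4i−3) = 4Σi² − 3Σi over i = 1..6.
Σi = 21 and Σi² = 91.
4·91 − 3·21 = 301.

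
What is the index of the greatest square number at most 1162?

Solve n² ≤ 1162 for integer n.
n = 34 gives 1156 ≤ 1162, while n = 35 gives 1225 > 1162; so the answer is index 34.

34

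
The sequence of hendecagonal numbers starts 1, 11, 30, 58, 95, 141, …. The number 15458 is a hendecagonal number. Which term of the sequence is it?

59

Set n(9n−7)/2 = 15458, giving 9n² − 7n − 30916 = 0.
The discriminant is 49 + 72·15458 = 1113025, and √1113025 = 1055.
So n = (7 + 1055) / 18 = 1062/18 = 59.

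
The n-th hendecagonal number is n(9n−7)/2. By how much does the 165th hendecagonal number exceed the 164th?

1477

Consecutive hendecagonal numbers differ by 9n − 8: here 9·165 − 8 = 1477.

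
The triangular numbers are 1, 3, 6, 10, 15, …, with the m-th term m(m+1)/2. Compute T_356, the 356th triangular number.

63546

The 356th triangular number is n(n+1)/2 with n = 356.
356·357/2 = 127092/2 = 63546.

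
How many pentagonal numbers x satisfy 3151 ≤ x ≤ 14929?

The n-th pentagonal number is n(3n−1)/2.
Smallest index with value ≥ 3151: n = 46 (giving 3151).
Largest index with value ≤ 14929: n = 99 (giving 14652).
Indices 46 through 99: 54 terms.

54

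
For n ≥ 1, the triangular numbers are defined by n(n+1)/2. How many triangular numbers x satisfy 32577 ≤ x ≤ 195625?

371

The n-th triangular number is n(n+1)/2.
Smallest index with value ≥ 32577: n = 255 (giving 32640).
Largest index with value ≤ 195625: n = 625 (giving 195625).
Indices 255 through 625: 371 terms.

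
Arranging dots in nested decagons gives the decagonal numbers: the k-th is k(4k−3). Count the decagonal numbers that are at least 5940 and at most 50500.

74

The n-th decagonal number is n(4n−3).
Smallest index with value ≥ 5940: n = 39 (giving 5967).
Largest index with value ≤ 50500: n = 112 (giving 49840).
Indices 39 through 112: 74 terms.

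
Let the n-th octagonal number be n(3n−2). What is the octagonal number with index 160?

160·(3·160 − 2) = 160·478 = 76480.

76480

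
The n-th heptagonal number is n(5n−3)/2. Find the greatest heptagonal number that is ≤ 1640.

Solve n(5n−3)/2 ≤ 1640 for integer n.
n = 25 gives 1525 ≤ 1640, while n = 26 gives 1651 > 1640; so the answer is 1525.

1525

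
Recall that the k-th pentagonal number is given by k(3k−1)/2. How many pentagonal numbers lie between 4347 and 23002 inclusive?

71

The n-th pentagonal number is n(3n−1)/2.
Smallest index with value ≥ 4347: n = 54 (giving 4347).
Largest index with value ≤ 23002: n = 124 (giving 23002).
Indices 54 through 124: 71 terms.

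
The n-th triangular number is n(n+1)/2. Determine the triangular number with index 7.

28

The 7th triangular number is n(n+1)/2 with n = 7.
7·8/2 = 56/2 = 28.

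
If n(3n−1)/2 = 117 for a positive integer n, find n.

9

Set n(3n−1)/2 = 117, giving 3n² − n − 234 = 0.
The discriminant is 1 + 24·117 = 2809, and √2809 = 53.
So n = (1 + 53) / 6 = 54/6 = 9.
Check: 9·(3·9 − 1)/2 = 117. ✓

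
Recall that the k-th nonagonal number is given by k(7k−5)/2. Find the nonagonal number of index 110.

110·(7·110 − 5)/2 = 110·765/2 = 42075.

42075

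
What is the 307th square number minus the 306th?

613

n² − (n−1)² = 2n − 1, so 307² − 306² = 2·307 − 1 = 613.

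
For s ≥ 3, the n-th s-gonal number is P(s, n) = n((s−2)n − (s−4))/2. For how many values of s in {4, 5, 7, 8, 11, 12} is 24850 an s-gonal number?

s = 4: P(4, 157) = 24649 and P(4, 158) = 24964; 24850 is not s-gonal.
s = 5: P(5, 128) = 24512 and P(5, 129) = 24897; 24850 is not s-gonal.
s = 7: P(7, 100) = 24850. ✓
s = 8: P(8, 91) = 24661 and P(8, 92) = 25208; 24850 is not s-gonal.
s = 11: P(11, 74) = 24383 and P(11, 75) = 25050; 24850 is not s-gonal.
s = 12: P(12, 70) = 24220 and P(12, 71) = 24921; 24850 is not s-gonal.
Hits: s ∈ {7} → 1.

1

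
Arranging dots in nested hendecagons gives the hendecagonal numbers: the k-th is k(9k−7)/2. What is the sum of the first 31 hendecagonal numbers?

45136

Σ i(9i−7)/2 = (9Σi² − 7Σi) / 2 over i = 1..31.
Σi = 496 and Σi² = 10416.
(9·10416 − 7·496) / 2 = 90272/2 = 45136.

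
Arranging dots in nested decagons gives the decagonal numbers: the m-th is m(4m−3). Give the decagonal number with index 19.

1387

The 19th decagonal number is n(4n−3) with n = 19.
19·(4·19 − 3) = 19·73 = 1387.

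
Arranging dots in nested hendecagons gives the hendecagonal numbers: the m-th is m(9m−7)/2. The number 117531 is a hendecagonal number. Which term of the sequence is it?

Set n(9n−7)/2 = 117531, giving 9n² − 7n − 235062 = 0.
The discriminant is 49 + 72·117531 = 8462281, and √8462281 = 2909.
So n = (7 + 2909) / 18 = 2916/18 = 162.

162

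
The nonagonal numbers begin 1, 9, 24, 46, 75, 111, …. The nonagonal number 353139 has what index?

Set n(7n−5)/2 = 353139, giving 7n² − 5n − 706278 = 0.
The discriminant is 25 + 56·353139 = 19775809, and √19775809 = 4447.
So n = (5 + 4447) / 14 = 4452/14 = 318.
Check: 318·(7·318 − 5)/2 = 353139. ✓

318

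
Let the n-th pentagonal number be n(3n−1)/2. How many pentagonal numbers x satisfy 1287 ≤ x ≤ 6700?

38

The n-th pentagonal number is n(3n−1)/2.
Smallest index with value ≥ 1287: n = 30 (giving 1335).
Largest index with value ≤ 6700: n = 67 (giving 6700).
Indices 30 through 67: 38 terms.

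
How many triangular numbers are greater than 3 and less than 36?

The n-th triangular number is n(n+1)/2.
Smallest index with value > 3: n = 3 (giving 6).
Largest index with value < 36: n = 7 (giving 28).
Indices 3 through 7: 5 terms.

5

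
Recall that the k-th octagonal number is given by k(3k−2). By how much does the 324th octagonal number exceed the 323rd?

Consecutive octagonal numbers differ by 6n − 5: here 6·324 − 5 = 1939.

1939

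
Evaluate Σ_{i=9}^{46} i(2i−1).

65569

Σ i(2i−1) = 2Σi² − Σi over i = 9..46.
Σi = 1081 − 36 = 1045 and Σi² = 33511 − 204 = 33307.
2·33307 − 1·1045 = 65569.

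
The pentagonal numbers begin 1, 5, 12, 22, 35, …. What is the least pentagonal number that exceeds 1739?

1820

Solve n(3n−1)/2 > 1739 for integer n.
The largest n with value ≤ 1739 is 34 (since 1717 ≤ 1739 < 1820), so the first above is n = 35, value 1820.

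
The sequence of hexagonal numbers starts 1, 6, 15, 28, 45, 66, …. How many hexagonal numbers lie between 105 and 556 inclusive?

9

The n-th hexagonal number is n(2n−1).
Smallest index with value ≥ 105: n = 8 (giving 120).
Largest index with value ≤ 556: n = 16 (giving 496).
Indices 8 through 16: 9 terms.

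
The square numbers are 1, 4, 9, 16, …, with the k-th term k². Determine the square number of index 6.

6² = 36.

36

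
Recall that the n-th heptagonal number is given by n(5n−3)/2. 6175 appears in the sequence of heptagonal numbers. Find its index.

Set n(5n−3)/2 = 6175, giving 5n² − 3n − 12350 = 0.
The discriminant is 9 + 40·6175 = 247009, and √247009 = 497.
So n = (3 + 497) / 10 = 500/10 = 50.

50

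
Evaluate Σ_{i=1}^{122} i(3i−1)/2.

915366

Σ i(3i−1)/2 = (3Σi² − Σi) / 2 over i = 1..122.
Σi = 7503 and Σi² = 612745.
(3·612745 − 1·7503) / 2 = 1830732/2 = 915366.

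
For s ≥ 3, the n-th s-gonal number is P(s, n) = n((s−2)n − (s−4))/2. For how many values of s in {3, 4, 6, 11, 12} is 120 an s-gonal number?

2

s = 3: P(3, 15) = 120. ✓
s = 4: P(4, 10) = 100 and P(4, 11) = 121; 120 is not s-gonal.
s = 6: P(6, 8) = 120. ✓
s = 11: P(11, 5) = 95 and P(11, 6) = 141; 120 is not s-gonal.
s = 12: P(12, 5) = 105 and P(12, 6) = 156; 120 is not s-gonal.
Hits: s ∈ {3, 6} → 2.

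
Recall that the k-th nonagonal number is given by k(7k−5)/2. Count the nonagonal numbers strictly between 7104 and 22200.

34

The n-th nonagonal number is n(7n−5)/2.
Smallest index with value > 7104: n = 46 (giving 7291).
Largest index with value < 22200: n = 79 (giving 21646).
Indices 46 through 79: 34 terms.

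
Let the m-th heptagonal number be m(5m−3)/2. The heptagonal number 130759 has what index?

229

Set n(5n−3)/2 = 130759, giving 5n² − 3n − 261518 = 0.
So n = (3 + 2287) / 10 = 2290/10 = 229.
Check: 229·(5·229 − 3)/2 = 130759. ✓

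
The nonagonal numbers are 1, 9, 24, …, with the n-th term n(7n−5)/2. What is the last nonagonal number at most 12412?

Solve n(7n−5)/2 ≤ 12412 for integer n.
n = 59 gives 12036 ≤ 12412, while n = 60 gives 12450 > 12412; so the answer is 12036.

12036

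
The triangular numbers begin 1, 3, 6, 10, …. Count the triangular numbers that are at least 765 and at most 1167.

The n-th triangular number is n(n+1)/2.
Smallest index with value ≥ 765: n = 39 (giving 780).
Largest index with value ≤ 1167: n = 47 (giving 1128).
Indices 39 through 47: 9 terms.

9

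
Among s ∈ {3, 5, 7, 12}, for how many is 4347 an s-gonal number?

s = 3: P(3, 92) = 4278 and P(3, 93) = 4371; 4347 is not s-gonal.
s = 5: P(5, 54) = 4347. ✓
s = 7: P(7, 42) = 4347. ✓
s = 12: P(12, 29) = 4089 and P(12, 30) = 4380; 4347 is not s-gonal.
Hits: s ∈ {5, 7} → 2.

2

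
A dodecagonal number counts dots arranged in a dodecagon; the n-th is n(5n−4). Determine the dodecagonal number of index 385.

739585

The 385th dodecagonal number is n(5n−4) with n = 385.
385·(5·385 − 4) = 385·1921 = 739585.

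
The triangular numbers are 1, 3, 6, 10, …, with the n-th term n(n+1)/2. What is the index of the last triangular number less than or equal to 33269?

Solve n(n+1)/2 ≤ 33269 for integer n.
n = 257 gives 33153 ≤ 33269, while n = 258 gives 33411 > 33269; so the answer is index 257.

257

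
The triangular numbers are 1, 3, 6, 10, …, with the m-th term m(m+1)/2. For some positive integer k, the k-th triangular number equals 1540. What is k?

Set n(n+1)/2 = 1540, giving n² + n − 3080 = 0.
The discriminant is 1 + 8·1540 = 12321, and √12321 = 111.
So n = (-1 + 111) / 2 = 110/2 = 55.

55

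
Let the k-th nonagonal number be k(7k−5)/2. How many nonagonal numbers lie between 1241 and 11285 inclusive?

38

The n-th nonagonal number is n(7n−5)/2.
Smallest index with value ≥ 1241: n = 20 (giving 1350).
Largest index with value ≤ 11285: n = 57 (giving 11229).
Indices 20 through 57: 38 terms.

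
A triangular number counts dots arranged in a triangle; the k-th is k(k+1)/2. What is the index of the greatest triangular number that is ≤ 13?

Solve n(n+1)/2 ≤ 13 for integer n.
n = 4 gives 10 ≤ 13, while n = 5 gives 15 > 13; so the answer is index 4.

4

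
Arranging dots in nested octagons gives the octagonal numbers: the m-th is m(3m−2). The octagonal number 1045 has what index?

19

Set n(3n−2) = 1045, giving 3n² − 2n − 1045 = 0.
The discriminant is 4 + 12·1045 = 12544, and √12544 = 112.
So n = (2 + 112) / 6 = 114/6 = 19.
Check: 19·(3·19 − 2) = 1045. ✓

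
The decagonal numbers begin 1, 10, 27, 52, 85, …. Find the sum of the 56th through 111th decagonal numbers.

1606276

Σ i(4i−3) = 4Σi² − 3Σi over i = 56..111.
Σi = 6216 − 1540 = 4676 and Σi² = 462056 − 56980 = 405076.
4·405076 − 3·4676 = 1606276.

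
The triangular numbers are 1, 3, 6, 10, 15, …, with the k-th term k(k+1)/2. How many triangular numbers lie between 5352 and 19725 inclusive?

96

The n-th triangular number is n(n+1)/2.
Smallest index with value ≥ 5352: n = 103 (giving 5356).
Largest index with value ≤ 19725: n = 198 (giving 19701).
Indices 103 through 198: 96 terms.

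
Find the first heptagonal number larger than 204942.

205492

Solve n(5n−3)/2 > 204942 for integer n.
The largest n with value ≤ 204942 is 286 (since 204061 ≤ 204942 < 205492), so the first above is n = 287, value 205492.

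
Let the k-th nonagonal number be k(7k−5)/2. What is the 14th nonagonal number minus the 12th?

177

14·(7·14 − 5)/2 = 651 and 12·(7·12 − 5)/2 = 474.
Difference: 651 − 474 = 177.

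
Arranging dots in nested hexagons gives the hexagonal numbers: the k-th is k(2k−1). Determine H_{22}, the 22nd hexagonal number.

22·(2·22 − 1) = 22·43 = 946.

946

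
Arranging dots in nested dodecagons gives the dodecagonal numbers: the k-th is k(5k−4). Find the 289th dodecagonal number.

289·(5·289 − 4) = 289·1441 = 416449.

416449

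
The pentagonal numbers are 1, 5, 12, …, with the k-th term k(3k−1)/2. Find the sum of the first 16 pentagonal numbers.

Σ i(3i−1)/2 = (3Σi² − Σi) / 2 over i = 1..16.
Σi = 136 and Σi² = 1496.
(3·1496 − 1·136) / 2 = 4352/2 = 2176.

2176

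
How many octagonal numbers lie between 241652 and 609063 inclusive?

166

The n-th octagonal number is n(3n−2).
Smallest index with value ≥ 241652: n = 285 (giving 243105).
Largest index with value ≤ 609063: n = 450 (giving 606600).
Indices 285 through 450: 166 terms.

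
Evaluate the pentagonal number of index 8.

92

8·(3·8 − 1)/2 = 8·23/2 = 92.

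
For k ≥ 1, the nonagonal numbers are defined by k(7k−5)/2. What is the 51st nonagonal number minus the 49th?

51·(7·51 − 5)/2 = 8976 and 49·(7·49 − 5)/2 = 8281.
Difference: 8976 − 8281 = 695.

695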